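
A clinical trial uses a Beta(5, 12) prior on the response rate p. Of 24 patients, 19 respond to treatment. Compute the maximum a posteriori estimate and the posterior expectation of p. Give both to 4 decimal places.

Posterior: Beta(5+19, 12+5) = Beta(24, 17).
Mode = (24−1)/(24+17−2) = 23/39 = 0.5897.
Mean = 24/(24+17) = 24/41 = 0.5854.

p_MAP = 0.5897, E[p|data] = 0.5854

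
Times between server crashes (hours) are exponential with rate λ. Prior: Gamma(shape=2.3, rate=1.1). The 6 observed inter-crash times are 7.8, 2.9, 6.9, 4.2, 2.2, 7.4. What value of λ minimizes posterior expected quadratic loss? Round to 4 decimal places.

Σ times = 31.4. Posterior: Gamma(shape = 2.3+6 = 8.3, rate = 1.1+31.4 = 32.5).
Mode = (α−1)/β = 7.3/32.5 = 0.2246.
Mean = α/β = 8.3/32.5 = 0.2554.
Quadratic loss ⇒ the optimal estimator is the posterior mean.

0.2554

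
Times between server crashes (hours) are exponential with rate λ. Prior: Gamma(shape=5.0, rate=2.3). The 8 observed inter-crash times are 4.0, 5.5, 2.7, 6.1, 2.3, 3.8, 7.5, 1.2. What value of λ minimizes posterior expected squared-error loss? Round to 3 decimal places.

0.367

Σ times = 33.1. Posterior: Gamma(shape = 5.0+8 = 13.0, rate = 2.3+33.1 = 35.4).
Mode = (α−1)/β = 12.0/35.4 = 0.339.
Mean = α/β = 13.0/35.4 = 0.367.
Squared-error loss ⇒ the optimal estimator is the posterior mean.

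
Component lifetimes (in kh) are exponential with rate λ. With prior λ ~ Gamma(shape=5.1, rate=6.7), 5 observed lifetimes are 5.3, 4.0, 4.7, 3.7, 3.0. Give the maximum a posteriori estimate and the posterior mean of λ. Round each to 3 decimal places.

Σ times = 20.7. Posterior: Gamma(shape = 5.1+5 = 10.1, rate = 6.7+20.7 = 27.4).
Mode = (α−1)/β = 9.1/27.4 = 0.332.
Mean = α/β = 10.1/27.4 = 0.369.

MAP = 0.332, posterior mean = 0.369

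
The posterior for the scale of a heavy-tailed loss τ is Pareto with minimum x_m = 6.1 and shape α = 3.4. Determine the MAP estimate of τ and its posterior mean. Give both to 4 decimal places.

τ_MAP = 6.1000, E[τ|data] = 8.6417

The Pareto density is strictly decreasing on [x_m, ∞), so the mode is x_m = 6.1000.
Mean = α·x_m/(α−1) = 3.4·6.1/2.4 = 8.6417.
The posterior is right-skewed, so the mean exceeds the mode.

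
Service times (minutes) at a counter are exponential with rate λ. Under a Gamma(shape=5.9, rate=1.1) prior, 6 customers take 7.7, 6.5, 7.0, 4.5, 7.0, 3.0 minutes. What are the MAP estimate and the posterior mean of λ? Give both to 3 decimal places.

Σ times = 35.7. Posterior: Gamma(shape = 5.9+6 = 11.9, rate = 1.1+35.7 = 36.8).
Mode = (α−1)/β = 10.9/36.8 = 0.296.
Mean = α/β = 11.9/36.8 = 0.323.

MAP estimate = 0.296, posterior mean = 0.323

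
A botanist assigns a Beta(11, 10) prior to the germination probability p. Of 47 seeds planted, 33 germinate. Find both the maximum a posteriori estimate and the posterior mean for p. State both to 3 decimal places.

Posterior: Beta(11+33, 10+14) = Beta(44, 24).
Mode = (44−1)/(44+24−2) = 43/66 = 0.652.
Mean = 44/(44+24) = 44/68 = 0.647.
Mode > mean: the posterior has a left tail.

MAP = 0.652, posterior mean = 0.647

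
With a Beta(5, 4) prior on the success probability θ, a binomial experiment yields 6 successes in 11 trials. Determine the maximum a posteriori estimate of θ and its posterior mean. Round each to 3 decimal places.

Posterior: Beta(5+6, 4+5) = Beta(11, 9).
Mode = (11−1)/(11+9−2) = 10/18 = 0.556.
Mean = 11/(11+9) = 11/20 = 0.550.
The posterior is left-skewed, so the mode exceeds the mean.

MAP: 0.556. Posterior mean: 0.550.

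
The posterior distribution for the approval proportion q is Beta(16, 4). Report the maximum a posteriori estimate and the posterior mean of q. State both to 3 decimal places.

Mode = (16−1)/(16+4−2) = 15/18 = 0.833.
Mean = 16/(16+4) = 16/20 = 0.800.

MAP = 0.833; posterior mean = 0.800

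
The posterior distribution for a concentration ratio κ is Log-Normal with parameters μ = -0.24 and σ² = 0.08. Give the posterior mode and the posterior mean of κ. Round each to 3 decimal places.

MAP = 0.726, posterior mean = 0.819

Mode = exp(μ − σ²) = exp(-0.32) = 0.726.
Mean = exp(μ + σ²/2) = exp(-0.200) = 0.819.
Mean > mode: the posterior has a right tail.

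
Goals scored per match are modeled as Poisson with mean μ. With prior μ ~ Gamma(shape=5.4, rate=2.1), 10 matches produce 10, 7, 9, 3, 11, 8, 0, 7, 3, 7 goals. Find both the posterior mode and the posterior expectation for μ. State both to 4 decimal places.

MAP = 5.7355, posterior mean = 5.8182

Σ counts = 65. Posterior: Gamma(shape = 5.4+65 = 70.4, rate = 2.1+10 = 12.1).
Mode = (α−1)/β = 69.4/12.1 = 5.7355.
Mean = α/β = 70.4/12.1 = 5.8182.
The mean is pulled above the mode by the posterior's right skew.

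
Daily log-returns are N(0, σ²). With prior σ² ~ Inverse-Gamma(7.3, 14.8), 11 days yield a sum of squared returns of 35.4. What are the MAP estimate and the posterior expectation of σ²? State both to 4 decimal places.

MAP = 2.3551; posterior mean = 2.7542

Posterior: Inverse-Gamma(shape = 7.3+11/2 = 12.8, scale = 14.8+35.4/2 = 32.5).
Mode = β/(α+1) = 32.5/13.8 = 2.3551.
Mean = β/(α−1) = 32.5/11.8 = 2.7542.
The posterior is right-skewed, so the mean exceeds the mode.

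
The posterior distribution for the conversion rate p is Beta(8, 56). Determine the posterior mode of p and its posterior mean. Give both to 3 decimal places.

Mode = (8−1)/(8+56−2) = 7/62 = 0.113.
Mean = 8/(8+56) = 8/64 = 0.125.
The posterior is right-skewed, so the mean exceeds the mode.

MAP = 0.113; posterior mean = 0.125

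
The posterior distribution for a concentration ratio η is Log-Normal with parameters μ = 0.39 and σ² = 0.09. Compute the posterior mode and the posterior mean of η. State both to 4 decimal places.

Mode = exp(μ − σ²) = exp(0.30) = 1.3499.
Mean = exp(μ + σ²/2) = exp(0.435) = 1.5450.

MAP = 1.3499; posterior mean = 1.5450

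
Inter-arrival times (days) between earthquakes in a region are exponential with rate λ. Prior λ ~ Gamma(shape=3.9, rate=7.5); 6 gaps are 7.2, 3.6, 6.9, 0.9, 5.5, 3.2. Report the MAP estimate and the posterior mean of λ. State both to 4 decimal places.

MAP = 0.2557; posterior mean = 0.2845

Σ times = 27.3. Posterior: Gamma(shape = 3.9+6 = 9.9, rate = 7.5+27.3 = 34.8).
Mode = (α−1)/β = 8.9/34.8 = 0.2557.
Mean = α/β = 9.9/34.8 = 0.2845.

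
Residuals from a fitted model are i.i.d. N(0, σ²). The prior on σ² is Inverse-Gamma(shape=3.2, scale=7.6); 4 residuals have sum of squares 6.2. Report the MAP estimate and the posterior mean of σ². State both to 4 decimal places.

MAP = 1.7258, posterior mean = 2.5476

Posterior: Inverse-Gamma(shape = 3.2+4/2 = 5.2, scale = 7.6+6.2/2 = 10.7).
Mode = β/(α+1) = 10.7/6.2 = 1.7258.
Mean = β/(α−1) = 10.7/4.2 = 2.5476.
Mean > mode: the posterior has a right tail.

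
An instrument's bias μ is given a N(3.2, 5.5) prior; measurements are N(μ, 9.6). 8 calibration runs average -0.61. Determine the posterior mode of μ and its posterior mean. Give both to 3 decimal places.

Posterior for μ is Normal. Precision-weighted mean: (1/5.5·3.2 + 8/9.6·-0.61) / (1/5.5 + 8/9.6) = 0.072.
A Normal posterior is symmetric, so mode = mean.

posterior mode = 0.072, posterior mean = 0.072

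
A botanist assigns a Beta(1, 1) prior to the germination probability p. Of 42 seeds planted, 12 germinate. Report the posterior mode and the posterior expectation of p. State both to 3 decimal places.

Posterior: Beta(1+12, 1+30) = Beta(13, 31).
Mode = (13−1)/(13+31−2) = 12/42 = 0.286.
With a flat prior the MAP equals the MLE, 12/42.
Mean = 13/(13+31) = 13/44 = 0.295.
The mean is pulled above the mode by the posterior's right skew.

p_MAP = 0.286, E[p|data] = 0.295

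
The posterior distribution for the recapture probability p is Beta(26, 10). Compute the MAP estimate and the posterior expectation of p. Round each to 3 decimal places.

MAP estimate = 0.735, posterior expectation = 0.722

Mode = (26−1)/(26+10−2) = 25/34 = 0.735.
Mean = 26/(26+10) = 26/36 = 0.722.
Left-skewed posterior ⇒ mean < mode.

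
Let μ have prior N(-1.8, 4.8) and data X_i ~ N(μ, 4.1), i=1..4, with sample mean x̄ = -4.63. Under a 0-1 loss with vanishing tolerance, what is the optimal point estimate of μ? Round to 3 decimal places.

Posterior for μ is Normal. Precision-weighted mean: (1/4.8·-1.8 + 4/4.1·-4.63) / (1/4.8 + 4/4.1) = -4.132.
A Normal posterior is symmetric, so mode = mean.
This is the posterior mode — the MAP estimate.

-4.132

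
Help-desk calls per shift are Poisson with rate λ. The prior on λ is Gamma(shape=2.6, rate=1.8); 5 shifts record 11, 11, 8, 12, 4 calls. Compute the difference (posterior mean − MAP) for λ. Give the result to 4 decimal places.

Σ counts = 46. Posterior: Gamma(shape = 2.6+46 = 48.6, rate = 1.8+5 = 6.8).
Mode = (α−1)/β = 47.6/6.8 = 7.0000.
Mean = α/β = 48.6/6.8 = 7.1471.
Difference = 7.1471 − 7.0000 = 0.1471.
The mean is pulled above the mode by the posterior's right skew.

0.1471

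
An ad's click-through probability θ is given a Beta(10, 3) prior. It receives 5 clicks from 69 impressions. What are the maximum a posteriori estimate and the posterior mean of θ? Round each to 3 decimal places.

MAP: 0.175. Posterior mean: 0.183.

Posterior: Beta(10+5, 3+64) = Beta(15, 67).
Mode = (15−1)/(15+67−2) = 14/80 = 0.175.
Mean = 15/(15+67) = 15/82 = 0.183.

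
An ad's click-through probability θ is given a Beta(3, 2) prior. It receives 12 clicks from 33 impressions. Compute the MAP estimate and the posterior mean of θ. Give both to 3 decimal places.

θ_MAP = 0.389, E[θ|data] = 0.395

Posterior: Beta(3+12, 2+21) = Beta(15, 23).
Mode = (15−1)/(15+23−2) = 14/36 = 0.389.
Mean = 15/(15+23) = 15/38 = 0.395.
Right-skewed posterior ⇒ mode < mean.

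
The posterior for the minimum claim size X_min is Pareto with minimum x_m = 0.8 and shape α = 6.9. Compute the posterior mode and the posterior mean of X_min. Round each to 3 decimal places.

The Pareto density is strictly decreasing on [x_m, ∞), so the mode is x_m = 0.800.
Mean = α·x_m/(α−1) = 6.9·0.8/5.9 = 0.936.

posterior mode = 0.800, posterior mean = 0.936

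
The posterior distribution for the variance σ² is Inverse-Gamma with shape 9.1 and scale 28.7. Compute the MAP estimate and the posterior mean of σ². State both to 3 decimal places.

Mode = β/(α+1) = 28.7/10.1 = 2.842.
Mean = β/(α−1) = 28.7/8.1 = 3.543.

MAP = 2.842, posterior mean = 3.543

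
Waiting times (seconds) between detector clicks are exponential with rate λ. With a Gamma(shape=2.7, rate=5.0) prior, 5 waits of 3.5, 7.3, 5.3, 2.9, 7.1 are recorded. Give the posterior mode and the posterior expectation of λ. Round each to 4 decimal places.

Σ times = 26.1. Posterior: Gamma(shape = 2.7+5 = 7.7, rate = 5.0+26.1 = 31.1).
Mode = (α−1)/β = 6.7/31.1 = 0.2154.
Mean = α/β = 7.7/31.1 = 0.2476.
Mean > mode: the posterior has a right tail.

posterior mode = 0.2154, posterior expectation = 0.2476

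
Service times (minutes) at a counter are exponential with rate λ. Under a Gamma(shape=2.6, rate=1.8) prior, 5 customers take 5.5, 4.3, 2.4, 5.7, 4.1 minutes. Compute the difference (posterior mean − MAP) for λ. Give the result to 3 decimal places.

Σ times = 22.0. Posterior: Gamma(shape = 2.6+5 = 7.6, rate = 1.8+22.0 = 23.8).
Mode = (α−1)/β = 6.6/23.8 = 0.277.
Mean = α/β = 7.6/23.8 = 0.319.
Difference = 0.319 − 0.277 = 0.042.
The mean is pulled above the mode by the posterior's right skew.

0.042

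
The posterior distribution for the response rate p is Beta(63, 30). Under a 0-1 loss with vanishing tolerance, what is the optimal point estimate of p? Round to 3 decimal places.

0.681

Mode = (63−1)/(63+30−2) = 62/91 = 0.681.
Mean = 63/(63+30) = 63/93 = 0.677.
This is the posterior mode — the MAP estimate.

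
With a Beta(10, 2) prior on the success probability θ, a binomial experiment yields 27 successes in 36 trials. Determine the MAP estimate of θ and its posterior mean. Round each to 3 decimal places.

MAP = 0.783, posterior mean = 0.771

Posterior: Beta(10+27, 2+9) = Beta(37, 11).
Mode = (37−1)/(37+11−2) = 36/46 = 0.783.
Mean = 37/(37+11) = 37/48 = 0.771.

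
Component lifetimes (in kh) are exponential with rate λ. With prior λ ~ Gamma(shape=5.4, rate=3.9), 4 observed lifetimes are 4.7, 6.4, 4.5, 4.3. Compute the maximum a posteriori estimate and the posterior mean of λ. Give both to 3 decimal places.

MAP = 0.353, posterior mean = 0.395

Σ times = 19.9. Posterior: Gamma(shape = 5.4+4 = 9.4, rate = 3.9+19.9 = 23.8).
Mode = (α−1)/β = 8.4/23.8 = 0.353.
Mean = α/β = 9.4/23.8 = 0.395.
Right-skewed posterior ⇒ mode < mean.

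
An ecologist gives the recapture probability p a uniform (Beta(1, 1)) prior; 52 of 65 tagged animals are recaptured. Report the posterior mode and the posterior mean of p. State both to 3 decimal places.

MAP: 0.800. Posterior mean: 0.791.

Posterior: Beta(1+52, 1+13) = Beta(53, 14).
Mode = (53−1)/(53+14−2) = 52/65 = 0.800.
With a flat prior the MAP equals the MLE, 52/65.
Mean = 53/(53+14) = 53/67 = 0.791.
The posterior is left-skewed, so the mode exceeds the mean.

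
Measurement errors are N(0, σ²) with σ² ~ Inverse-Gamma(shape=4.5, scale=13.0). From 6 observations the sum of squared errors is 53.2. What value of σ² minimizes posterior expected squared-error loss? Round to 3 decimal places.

Posterior: Inverse-Gamma(shape = 4.5+6/2 = 7.5, scale = 13.0+53.2/2 = 39.6).
Mode = β/(α+1) = 39.6/8.5 = 4.659.
Mean = β/(α−1) = 39.6/6.5 = 6.092.
Squared-error loss ⇒ the optimal estimator is the posterior mean.

6.092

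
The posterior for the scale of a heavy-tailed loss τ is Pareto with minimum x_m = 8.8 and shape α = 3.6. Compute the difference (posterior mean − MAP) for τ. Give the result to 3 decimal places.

The Pareto density is strictly decreasing on [x_m, ∞), so the mode is x_m = 8.800.
Mean = α·x_m/(α−1) = 3.6·8.8/2.6 = 12.185.
Difference = 12.185 − 8.800 = 3.385.

3.385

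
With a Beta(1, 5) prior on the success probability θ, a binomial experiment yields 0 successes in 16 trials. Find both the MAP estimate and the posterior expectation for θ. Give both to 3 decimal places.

θ_MAP = 0.000, E[θ|data] = 0.045

Posterior: Beta(1+0, 5+16) = Beta(1, 21).
Since α = 1 ≤ 1 and β > 1, the Beta density is monotone decreasing on [0,1]; the mode is at 0.
Mean = 1/(1+21) = 0.045.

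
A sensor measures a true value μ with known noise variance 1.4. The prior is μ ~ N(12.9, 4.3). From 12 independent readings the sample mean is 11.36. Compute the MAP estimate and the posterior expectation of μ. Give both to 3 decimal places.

Posterior for μ is Normal. Precision-weighted mean: (1/4.3·12.9 + 12/1.4·11.36) / (1/4.3 + 12/1.4) = 11.401.
A Normal posterior is symmetric, so mode = mean.

μ_MAP = 11.401, E[μ|data] = 11.401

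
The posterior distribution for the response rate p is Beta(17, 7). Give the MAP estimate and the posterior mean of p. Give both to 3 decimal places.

Mode = (17−1)/(17+7−2) = 16/22 = 0.727.
Mean = 17/(17+7) = 17/24 = 0.708.

p_MAP = 0.727, E[p|data] = 0.708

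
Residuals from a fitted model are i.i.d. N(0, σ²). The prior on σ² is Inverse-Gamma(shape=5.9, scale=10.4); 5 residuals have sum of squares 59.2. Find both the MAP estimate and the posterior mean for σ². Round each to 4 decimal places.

Posterior: Inverse-Gamma(shape = 5.9+5/2 = 8.4, scale = 10.4+59.2/2 = 40.0).
Mode = β/(α+1) = 40.0/9.4 = 4.2553.
Mean = β/(α−1) = 40.0/7.4 = 5.4054.
Mean > mode: the posterior has a right tail.

MAP estimate = 4.2553, posterior mean = 5.4054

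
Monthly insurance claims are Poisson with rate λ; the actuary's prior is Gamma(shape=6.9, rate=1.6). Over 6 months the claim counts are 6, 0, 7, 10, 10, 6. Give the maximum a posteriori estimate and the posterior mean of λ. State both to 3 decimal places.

Σ counts = 39. Posterior: Gamma(shape = 6.9+39 = 45.9, rate = 1.6+6 = 7.6).
Mode = (α−1)/β = 44.9/7.6 = 5.908.
Mean = α/β = 45.9/7.6 = 6.039.

maximum a posteriori estimate = 5.908, posterior mean = 6.039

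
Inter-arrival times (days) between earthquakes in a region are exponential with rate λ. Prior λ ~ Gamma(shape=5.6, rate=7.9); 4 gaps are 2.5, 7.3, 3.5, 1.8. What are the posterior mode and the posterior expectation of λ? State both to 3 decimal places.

MAP = 0.374, posterior mean = 0.417

Σ times = 15.1. Posterior: Gamma(shape = 5.6+4 = 9.6, rate = 7.9+15.1 = 23.0).
Mode = (α−1)/β = 8.6/23.0 = 0.374.
Mean = α/β = 9.6/23.0 = 0.417.
Right-skewed posterior ⇒ mode < mean.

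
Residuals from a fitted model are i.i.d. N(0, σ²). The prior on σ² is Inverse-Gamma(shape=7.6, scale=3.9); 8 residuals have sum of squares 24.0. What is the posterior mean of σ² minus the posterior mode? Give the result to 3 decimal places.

Posterior: Inverse-Gamma(shape = 7.6+8/2 = 11.6, scale = 3.9+24.0/2 = 15.9).
Mode = β/(α+1) = 15.9/12.6 = 1.262.
Mean = β/(α−1) = 15.9/10.6 = 1.500.
Difference = 1.500 − 1.262 = 0.238.

0.238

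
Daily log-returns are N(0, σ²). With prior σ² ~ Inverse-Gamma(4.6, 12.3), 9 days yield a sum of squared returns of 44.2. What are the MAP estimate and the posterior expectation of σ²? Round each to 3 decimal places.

Posterior: Inverse-Gamma(shape = 4.6+9/2 = 9.1, scale = 12.3+44.2/2 = 34.4).
Mode = β/(α+1) = 34.4/10.1 = 3.406.
Mean = β/(α−1) = 34.4/8.1 = 4.247.
The mean is pulled above the mode by the posterior's right skew.

MAP = 3.406; posterior mean = 4.247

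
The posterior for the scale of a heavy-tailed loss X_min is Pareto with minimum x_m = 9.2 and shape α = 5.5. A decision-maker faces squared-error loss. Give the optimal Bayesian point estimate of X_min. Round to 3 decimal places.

11.244

The Pareto density is strictly decreasing on [x_m, ∞), so the mode is x_m = 9.200.
Mean = α·x_m/(α−1) = 5.5·9.2/4.5 = 11.244.
Squared-error loss ⇒ the optimal estimator is the posterior mean.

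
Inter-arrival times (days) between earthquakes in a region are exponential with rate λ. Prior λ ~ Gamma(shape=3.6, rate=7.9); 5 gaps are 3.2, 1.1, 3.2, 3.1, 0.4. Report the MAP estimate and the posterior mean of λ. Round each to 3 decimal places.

Σ times = 11.0. Posterior: Gamma(shape = 3.6+5 = 8.6, rate = 7.9+11.0 = 18.9).
Mode = (α−1)/β = 7.6/18.9 = 0.402.
Mean = α/β = 8.6/18.9 = 0.455.

MAP: 0.402. Posterior mean: 0.455.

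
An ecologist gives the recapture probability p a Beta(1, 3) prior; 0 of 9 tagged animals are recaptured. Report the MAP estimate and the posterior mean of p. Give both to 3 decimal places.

Posterior: Beta(1+0, 3+9) = Beta(1, 12).
Since α = 1 ≤ 1 and β > 1, the Beta density is monotone decreasing on [0,1]; the mode is at 0.
Mean = 1/(1+12) = 0.077.
Mean > mode: the posterior has a right tail.

MAP: 0.000. Posterior mean: 0.077.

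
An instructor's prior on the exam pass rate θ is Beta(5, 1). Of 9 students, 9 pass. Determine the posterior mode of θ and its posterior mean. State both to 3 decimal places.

posterior mode = 1.000, posterior mean = 0.933

Posterior: Beta(5+9, 1+0) = Beta(14, 1).
Since β = 1 ≤ 1 and α > 1, the Beta density is monotone increasing on [0,1]; the mode is at 1.
Mean = 14/(14+1) = 0.933.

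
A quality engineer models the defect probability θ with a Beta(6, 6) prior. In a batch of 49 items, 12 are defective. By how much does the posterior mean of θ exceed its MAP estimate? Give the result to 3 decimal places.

Posterior: Beta(6+12, 6+37) = Beta(18, 43).
Mode = (18−1)/(18+43−2) = 17/59 = 0.288.
Mean = 18/(18+43) = 18/61 = 0.295.
Difference = 0.295 − 0.288 = 0.007.

0.007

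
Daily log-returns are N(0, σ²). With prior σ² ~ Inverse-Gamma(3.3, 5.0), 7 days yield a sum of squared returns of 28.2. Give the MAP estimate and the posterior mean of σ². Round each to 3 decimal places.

MAP: 2.449. Posterior mean: 3.293.

Posterior: Inverse-Gamma(shape = 3.3+7/2 = 6.8, scale = 5.0+28.2/2 = 19.1).
Mode = β/(α+1) = 19.1/7.8 = 2.449.
Mean = β/(α−1) = 19.1/5.8 = 3.293.
Right-skewed posterior ⇒ mode < mean.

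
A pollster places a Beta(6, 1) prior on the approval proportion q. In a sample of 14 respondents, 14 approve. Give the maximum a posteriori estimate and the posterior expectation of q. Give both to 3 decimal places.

maximum a posteriori estimate = 1.000, posterior expectation = 0.952

Posterior: Beta(6+14, 1+0) = Beta(20, 1).
Since β = 1 ≤ 1 and α > 1, the Beta density is monotone increasing on [0,1]; the mode is at 1.
Mean = 20/(20+1) = 0.952.
The mean is pulled below the mode by the posterior's left skew.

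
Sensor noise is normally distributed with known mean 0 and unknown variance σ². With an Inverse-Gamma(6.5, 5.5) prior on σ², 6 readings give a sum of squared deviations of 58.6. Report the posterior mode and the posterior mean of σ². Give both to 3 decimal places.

MAP: 3.314. Posterior mean: 4.094.

Posterior: Inverse-Gamma(shape = 6.5+6/2 = 9.5, scale = 5.5+58.6/2 = 34.8).
Mode = β/(α+1) = 34.8/10.5 = 3.314.
Mean = β/(α−1) = 34.8/8.5 = 4.094.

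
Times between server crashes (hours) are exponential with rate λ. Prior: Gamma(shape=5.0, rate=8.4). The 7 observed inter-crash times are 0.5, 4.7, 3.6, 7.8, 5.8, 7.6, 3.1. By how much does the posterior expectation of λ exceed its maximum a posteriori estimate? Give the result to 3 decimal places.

0.024

Σ times = 33.1. Posterior: Gamma(shape = 5.0+7 = 12.0, rate = 8.4+33.1 = 41.5).
Mode = (α−1)/β = 11.0/41.5 = 0.265.
Mean = α/β = 12.0/41.5 = 0.289.
Difference = 0.289 − 0.265 = 0.024.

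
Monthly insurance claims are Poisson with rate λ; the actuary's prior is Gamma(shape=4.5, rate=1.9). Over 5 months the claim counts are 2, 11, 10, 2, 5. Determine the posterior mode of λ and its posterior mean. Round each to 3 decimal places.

MAP = 4.855, posterior mean = 5.000

Σ counts = 30. Posterior: Gamma(shape = 4.5+30 = 34.5, rate = 1.9+5 = 6.9).
Mode = (α−1)/β = 33.5/6.9 = 4.855.
Mean = α/β = 34.5/6.9 = 5.000.
The posterior is right-skewed, so the mean exceeds the mode.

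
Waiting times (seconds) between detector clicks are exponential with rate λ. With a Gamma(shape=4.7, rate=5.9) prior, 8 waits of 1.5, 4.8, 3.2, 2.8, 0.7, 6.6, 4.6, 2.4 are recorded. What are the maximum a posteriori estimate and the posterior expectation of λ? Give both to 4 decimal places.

maximum a posteriori estimate = 0.3600, posterior expectation = 0.3908

Σ times = 26.6. Posterior: Gamma(shape = 4.7+8 = 12.7, rate = 5.9+26.6 = 32.5).
Mode = (α−1)/β = 11.7/32.5 = 0.3600.
Mean = α/β = 12.7/32.5 = 0.3908.
The posterior is right-skewed, so the mean exceeds the mode.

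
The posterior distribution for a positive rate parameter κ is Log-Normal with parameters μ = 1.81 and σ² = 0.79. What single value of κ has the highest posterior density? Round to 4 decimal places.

Mode = exp(μ − σ²) = exp(1.02) = 2.7732.
Mean = exp(μ + σ²/2) = exp(2.205) = 9.0703.
This is the posterior mode — the MAP estimate.

2.7732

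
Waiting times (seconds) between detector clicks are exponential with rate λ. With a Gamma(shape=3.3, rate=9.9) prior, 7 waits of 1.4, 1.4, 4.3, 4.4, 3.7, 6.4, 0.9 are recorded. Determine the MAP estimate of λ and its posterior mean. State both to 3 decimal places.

MAP estimate = 0.287, posterior mean = 0.318

Σ times = 22.5. Posterior: Gamma(shape = 3.3+7 = 10.3, rate = 9.9+22.5 = 32.4).
Mode = (α−1)/β = 9.3/32.4 = 0.287.
Mean = α/β = 10.3/32.4 = 0.318.
Mean > mode: the posterior has a right tail.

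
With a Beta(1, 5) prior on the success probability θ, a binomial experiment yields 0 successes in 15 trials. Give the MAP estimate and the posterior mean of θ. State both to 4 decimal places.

Posterior: Beta(1+0, 5+15) = Beta(1, 20).
Since α = 1 ≤ 1 and β > 1, the Beta density is monotone decreasing on [0,1]; the mode is at 0.
Mean = 1/(1+20) = 0.0476.

θ_MAP = 0.0000, E[θ|data] = 0.0476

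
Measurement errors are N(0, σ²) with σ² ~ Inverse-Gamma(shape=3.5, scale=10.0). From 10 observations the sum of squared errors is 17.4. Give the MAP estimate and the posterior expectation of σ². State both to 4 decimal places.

MAP: 1.9684. Posterior mean: 2.4933.

Posterior: Inverse-Gamma(shape = 3.5+10/2 = 8.5, scale = 10.0+17.4/2 = 18.7).
Mode = β/(α+1) = 18.7/9.5 = 1.9684.
Mean = β/(α−1) = 18.7/7.5 = 2.4933.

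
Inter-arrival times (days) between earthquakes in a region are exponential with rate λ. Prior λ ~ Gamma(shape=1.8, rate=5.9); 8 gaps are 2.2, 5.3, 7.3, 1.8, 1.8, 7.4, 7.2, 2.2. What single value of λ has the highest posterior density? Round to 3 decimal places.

0.214

Σ times = 35.2. Posterior: Gamma(shape = 1.8+8 = 9.8, rate = 5.9+35.2 = 41.1).
Mode = (α−1)/β = 8.8/41.1 = 0.214.
Mean = α/β = 9.8/41.1 = 0.238.
This is the posterior mode — the MAP estimate.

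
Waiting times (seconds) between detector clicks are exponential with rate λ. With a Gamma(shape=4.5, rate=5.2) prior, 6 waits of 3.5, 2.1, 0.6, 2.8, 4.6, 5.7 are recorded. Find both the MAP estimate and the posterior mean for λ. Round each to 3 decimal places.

MAP: 0.388. Posterior mean: 0.429.

Σ times = 19.3. Posterior: Gamma(shape = 4.5+6 = 10.5, rate = 5.2+19.3 = 24.5).
Mode = (α−1)/β = 9.5/24.5 = 0.388.
Mean = α/β = 10.5/24.5 = 0.429.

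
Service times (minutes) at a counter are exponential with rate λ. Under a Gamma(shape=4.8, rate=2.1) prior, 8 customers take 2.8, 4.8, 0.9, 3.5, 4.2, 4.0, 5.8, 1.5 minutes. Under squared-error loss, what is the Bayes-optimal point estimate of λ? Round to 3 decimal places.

Σ times = 27.5. Posterior: Gamma(shape = 4.8+8 = 12.8, rate = 2.1+27.5 = 29.6).
Mode = (α−1)/β = 11.8/29.6 = 0.399.
Mean = α/β = 12.8/29.6 = 0.432.
Squared-error loss ⇒ the optimal estimator is the posterior mean.

0.432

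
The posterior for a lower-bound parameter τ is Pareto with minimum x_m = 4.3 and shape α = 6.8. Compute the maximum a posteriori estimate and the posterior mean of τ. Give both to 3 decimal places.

τ_MAP = 4.300, E[τ|data] = 5.041

The Pareto density is strictly decreasing on [x_m, ∞), so the mode is x_m = 4.300.
Mean = α·x_m/(α−1) = 6.8·4.3/5.8 = 5.041.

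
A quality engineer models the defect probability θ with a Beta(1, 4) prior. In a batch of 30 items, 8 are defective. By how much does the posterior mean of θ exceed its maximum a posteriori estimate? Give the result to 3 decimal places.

0.015

Posterior: Beta(1+8, 4+22) = Beta(9, 26).
Mode = (9−1)/(9+26−2) = 8/33 = 0.242.
Mean = 9/(9+26) = 9/35 = 0.257.
Difference = 0.257 − 0.242 = 0.015.
Right-skewed posterior ⇒ mode < mean.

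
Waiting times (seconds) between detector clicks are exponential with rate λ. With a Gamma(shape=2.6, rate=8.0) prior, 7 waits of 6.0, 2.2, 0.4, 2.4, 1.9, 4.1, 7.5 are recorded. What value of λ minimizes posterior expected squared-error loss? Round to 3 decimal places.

0.295

Σ times = 24.5. Posterior: Gamma(shape = 2.6+7 = 9.6, rate = 8.0+24.5 = 32.5).
Mode = (α−1)/β = 8.6/32.5 = 0.265.
Mean = α/β = 9.6/32.5 = 0.295.
Squared-error loss ⇒ the optimal estimator is the posterior mean.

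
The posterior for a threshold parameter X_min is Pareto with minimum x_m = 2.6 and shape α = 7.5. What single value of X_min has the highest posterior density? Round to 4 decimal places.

The Pareto density is strictly decreasing on [x_m, ∞), so the mode is x_m = 2.6000.
Mean = α·x_m/(α−1) = 7.5·2.6/6.5 = 3.0000.
This is the posterior mode — the MAP estimate.

2.6000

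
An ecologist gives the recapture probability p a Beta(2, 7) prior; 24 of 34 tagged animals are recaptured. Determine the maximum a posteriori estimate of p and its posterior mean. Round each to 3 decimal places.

MAP: 0.610. Posterior mean: 0.605.

Posterior: Beta(2+24, 7+10) = Beta(26, 17).
Mode = (26−1)/(26+17−2) = 25/41 = 0.610.
Mean = 26/(26+17) = 26/43 = 0.605.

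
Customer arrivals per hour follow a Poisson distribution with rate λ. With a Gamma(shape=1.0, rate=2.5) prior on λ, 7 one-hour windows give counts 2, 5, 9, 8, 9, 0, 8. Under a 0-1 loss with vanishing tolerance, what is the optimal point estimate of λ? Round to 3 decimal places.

Σ counts = 41. Posterior: Gamma(shape = 1.0+41 = 42.0, rate = 2.5+7 = 9.5).
Mode = (α−1)/β = 41.0/9.5 = 4.316.
Mean = α/β = 42.0/9.5 = 4.421.
This is the posterior mode — the MAP estimate.

4.316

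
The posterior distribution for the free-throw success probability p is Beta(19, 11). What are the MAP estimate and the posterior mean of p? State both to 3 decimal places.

Mode = (19−1)/(19+11−2) = 18/28 = 0.643.
Mean = 19/(19+11) = 19/30 = 0.633.

MAP = 0.643; posterior mean = 0.633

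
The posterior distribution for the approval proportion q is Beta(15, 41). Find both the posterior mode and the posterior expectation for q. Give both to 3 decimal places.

q_MAP = 0.259, E[q|data] = 0.268

Mode = (15−1)/(15+41−2) = 14/54 = 0.259.
Mean = 15/(15+41) = 15/56 = 0.268.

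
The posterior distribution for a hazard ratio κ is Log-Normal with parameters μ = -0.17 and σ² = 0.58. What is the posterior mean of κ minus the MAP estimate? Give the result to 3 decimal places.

Mode = exp(μ − σ²) = exp(-0.75) = 0.472.
Mean = exp(μ + σ²/2) = exp(0.120) = 1.127.
Difference = 1.127 − 0.472 = 0.655.

0.655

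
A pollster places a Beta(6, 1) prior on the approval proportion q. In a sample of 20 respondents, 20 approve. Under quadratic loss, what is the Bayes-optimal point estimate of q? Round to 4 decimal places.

0.9630

Posterior: Beta(6+20, 1+0) = Beta(26, 1).
Since β = 1 ≤ 1 and α > 1, the Beta density is monotone increasing on [0,1]; the mode is at 1.
Mean = 26/(26+1) = 0.9630.
Quadratic loss ⇒ the optimal estimator is the posterior mean.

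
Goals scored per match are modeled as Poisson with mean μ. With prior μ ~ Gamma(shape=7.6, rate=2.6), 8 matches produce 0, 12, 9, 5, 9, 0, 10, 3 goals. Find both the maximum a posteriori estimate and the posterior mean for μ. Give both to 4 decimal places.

MAP = 5.1509; posterior mean = 5.2453

Σ counts = 48. Posterior: Gamma(shape = 7.6+48 = 55.6, rate = 2.6+8 = 10.6).
Mode = (α−1)/β = 54.6/10.6 = 5.1509.
Mean = α/β = 55.6/10.6 = 5.2453.
The mean is pulled above the mode by the posterior's right skew.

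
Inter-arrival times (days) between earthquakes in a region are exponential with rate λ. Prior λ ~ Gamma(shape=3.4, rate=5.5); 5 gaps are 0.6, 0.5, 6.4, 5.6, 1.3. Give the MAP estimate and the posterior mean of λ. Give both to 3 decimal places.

MAP = 0.372; posterior mean = 0.422

Σ times = 14.4. Posterior: Gamma(shape = 3.4+5 = 8.4, rate = 5.5+14.4 = 19.9).
Mode = (α−1)/β = 7.4/19.9 = 0.372.
Mean = α/β = 8.4/19.9 = 0.422.
The posterior is right-skewed, so the mean exceeds the mode.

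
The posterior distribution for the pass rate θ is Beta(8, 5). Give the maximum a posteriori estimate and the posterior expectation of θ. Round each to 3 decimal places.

Mode = (8−1)/(8+5−2) = 7/11 = 0.636.
Mean = 8/(8+5) = 8/13 = 0.615.
The posterior is left-skewed, so the mode exceeds the mean.

θ_MAP = 0.636, E[θ|data] = 0.615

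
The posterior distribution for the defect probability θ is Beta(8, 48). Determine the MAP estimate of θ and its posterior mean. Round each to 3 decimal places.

Mode = (8−1)/(8+48−2) = 7/54 = 0.130.
Mean = 8/(8+48) = 8/56 = 0.143.
Mean > mode: the posterior has a right tail.

MAP: 0.130. Posterior mean: 0.143.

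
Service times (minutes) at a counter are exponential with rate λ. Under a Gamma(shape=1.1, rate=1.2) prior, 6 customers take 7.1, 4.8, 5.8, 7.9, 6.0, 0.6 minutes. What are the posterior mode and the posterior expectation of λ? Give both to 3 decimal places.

Σ times = 32.2. Posterior: Gamma(shape = 1.1+6 = 7.1, rate = 1.2+32.2 = 33.4).
Mode = (α−1)/β = 6.1/33.4 = 0.183.
Mean = α/β = 7.1/33.4 = 0.213.

MAP = 0.183; posterior mean = 0.213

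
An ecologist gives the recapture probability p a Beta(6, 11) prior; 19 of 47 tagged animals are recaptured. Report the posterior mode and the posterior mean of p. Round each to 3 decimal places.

Posterior: Beta(6+19, 11+28) = Beta(25, 39).
Mode = (25−1)/(25+39−2) = 24/62 = 0.387.
Mean = 25/(25+39) = 25/64 = 0.391.
The posterior is right-skewed, so the mean exceeds the mode.

p_MAP = 0.387, E[p|data] = 0.391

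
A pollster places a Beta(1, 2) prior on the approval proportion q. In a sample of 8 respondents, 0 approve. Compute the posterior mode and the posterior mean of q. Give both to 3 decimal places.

posterior mode = 0.000, posterior mean = 0.091

Posterior: Beta(1+0, 2+8) = Beta(1, 10).
Since α = 1 ≤ 1 and β > 1, the Beta density is monotone decreasing on [0,1]; the mode is at 0.
Mean = 1/(1+10) = 0.091.
Right-skewed posterior ⇒ mode < mean.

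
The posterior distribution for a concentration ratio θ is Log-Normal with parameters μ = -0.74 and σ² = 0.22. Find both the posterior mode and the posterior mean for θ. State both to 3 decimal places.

MAP: 0.383. Posterior mean: 0.533.

Mode = exp(μ − σ²) = exp(-0.96) = 0.383.
Mean = exp(μ + σ²/2) = exp(-0.630) = 0.533.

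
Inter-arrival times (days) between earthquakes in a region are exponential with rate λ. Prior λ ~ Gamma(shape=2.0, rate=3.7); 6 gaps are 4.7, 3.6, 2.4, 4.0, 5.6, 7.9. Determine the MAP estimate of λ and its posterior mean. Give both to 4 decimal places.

Σ times = 28.2. Posterior: Gamma(shape = 2.0+6 = 8.0, rate = 3.7+28.2 = 31.9).
Mode = (α−1)/β = 7.0/31.9 = 0.2194.
Mean = α/β = 8.0/31.9 = 0.2508.

λ_MAP = 0.2194, E[λ|data] = 0.2508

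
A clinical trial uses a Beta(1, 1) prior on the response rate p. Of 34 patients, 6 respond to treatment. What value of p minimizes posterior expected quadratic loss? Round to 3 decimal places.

0.194

Posterior: Beta(1+6, 1+28) = Beta(7, 29).
Mode = (7−1)/(7+29−2) = 6/34 = 0.176.
Mean = 7/(7+29) = 7/36 = 0.194.
Quadratic loss ⇒ the optimal estimator is the posterior mean.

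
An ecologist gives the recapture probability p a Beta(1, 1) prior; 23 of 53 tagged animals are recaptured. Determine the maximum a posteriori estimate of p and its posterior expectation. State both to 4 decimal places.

Posterior: Beta(1+23, 1+30) = Beta(24, 31).
Mode = (24−1)/(24+31−2) = 23/53 = 0.4340.
Mean = 24/(24+31) = 24/55 = 0.4364.
Mean > mode: the posterior has a right tail.

maximum a posteriori estimate = 0.4340, posterior expectation = 0.4364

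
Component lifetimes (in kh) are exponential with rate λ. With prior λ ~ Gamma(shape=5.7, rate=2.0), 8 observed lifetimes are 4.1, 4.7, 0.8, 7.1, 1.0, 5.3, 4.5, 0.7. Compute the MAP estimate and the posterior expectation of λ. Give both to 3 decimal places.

MAP estimate = 0.421, posterior expectation = 0.454

Σ times = 28.2. Posterior: Gamma(shape = 5.7+8 = 13.7, rate = 2.0+28.2 = 30.2).
Mode = (α−1)/β = 12.7/30.2 = 0.421.
Mean = α/β = 13.7/30.2 = 0.454.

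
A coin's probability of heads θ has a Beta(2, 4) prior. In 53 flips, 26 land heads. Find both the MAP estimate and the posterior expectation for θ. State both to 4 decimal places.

Posterior: Beta(2+26, 4+27) = Beta(28, 31).
Mode = (28−1)/(28+31−2) = 27/57 = 0.4737.
Mean = 28/(28+31) = 28/59 = 0.4746.
The posterior is right-skewed, so the mean exceeds the mode.

MAP estimate = 0.4737, posterior expectation = 0.4746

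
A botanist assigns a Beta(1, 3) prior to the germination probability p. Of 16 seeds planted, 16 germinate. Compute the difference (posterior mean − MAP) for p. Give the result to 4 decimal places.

-0.0389

Posterior: Beta(1+16, 3+0) = Beta(17, 3).
Mode = (17−1)/(17+3−2) = 16/18 = 0.8889.
Mean = 17/(17+3) = 17/20 = 0.8500.
Difference = 0.8500 − 0.8889 = -0.0389.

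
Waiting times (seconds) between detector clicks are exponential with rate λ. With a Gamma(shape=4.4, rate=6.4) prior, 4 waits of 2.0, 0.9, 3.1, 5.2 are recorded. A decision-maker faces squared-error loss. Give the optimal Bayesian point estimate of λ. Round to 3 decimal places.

0.477

Σ times = 11.2. Posterior: Gamma(shape = 4.4+4 = 8.4, rate = 6.4+11.2 = 17.6).
Mode = (α−1)/β = 7.4/17.6 = 0.420.
Mean = α/β = 8.4/17.6 = 0.477.
Squared-error loss ⇒ the optimal estimator is the posterior mean.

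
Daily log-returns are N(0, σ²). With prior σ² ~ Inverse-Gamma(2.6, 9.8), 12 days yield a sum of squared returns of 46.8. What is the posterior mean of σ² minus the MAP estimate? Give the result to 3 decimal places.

Posterior: Inverse-Gamma(shape = 2.6+12/2 = 8.6, scale = 9.8+46.8/2 = 33.2).
Mode = β/(α+1) = 33.2/9.6 = 3.458.
Mean = β/(α−1) = 33.2/7.6 = 4.368.
Difference = 4.368 − 3.458 = 0.910.

0.910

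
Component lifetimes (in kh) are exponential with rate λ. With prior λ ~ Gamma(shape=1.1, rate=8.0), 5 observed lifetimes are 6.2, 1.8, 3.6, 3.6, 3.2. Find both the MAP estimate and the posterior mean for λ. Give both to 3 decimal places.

MAP estimate = 0.193, posterior mean = 0.231

Σ times = 18.4. Posterior: Gamma(shape = 1.1+5 = 6.1, rate = 8.0+18.4 = 26.4).
Mode = (α−1)/β = 5.1/26.4 = 0.193.
Mean = α/β = 6.1/26.4 = 0.231.
The posterior is right-skewed, so the mean exceeds the mode.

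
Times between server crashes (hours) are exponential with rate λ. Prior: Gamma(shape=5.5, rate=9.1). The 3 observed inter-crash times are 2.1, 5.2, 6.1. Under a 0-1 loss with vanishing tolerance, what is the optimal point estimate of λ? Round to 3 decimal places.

0.333

Σ times = 13.4. Posterior: Gamma(shape = 5.5+3 = 8.5, rate = 9.1+13.4 = 22.5).
Mode = (α−1)/β = 7.5/22.5 = 0.333.
Mean = α/β = 8.5/22.5 = 0.378.
This is the posterior mode — the MAP estimate.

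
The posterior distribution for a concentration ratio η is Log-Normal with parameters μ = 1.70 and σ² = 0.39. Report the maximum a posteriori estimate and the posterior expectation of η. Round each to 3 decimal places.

Mode = exp(μ − σ²) = exp(1.31) = 3.706.
Mean = exp(μ + σ²/2) = exp(1.895) = 6.653.
Mean > mode: the posterior has a right tail.

MAP: 3.706. Posterior mean: 6.653.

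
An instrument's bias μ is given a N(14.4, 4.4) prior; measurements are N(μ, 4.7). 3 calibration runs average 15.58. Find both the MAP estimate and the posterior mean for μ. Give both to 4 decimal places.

MAP estimate = 15.2702, posterior mean = 15.2702

Posterior for μ is Normal. Precision-weighted mean: (1/4.4·14.4 + 3/4.7·15.58) / (1/4.4 + 3/4.7) = 15.2702.
A Normal posterior is symmetric, so mode = mean.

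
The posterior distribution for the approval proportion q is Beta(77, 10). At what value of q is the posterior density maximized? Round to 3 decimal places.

Mode = (77−1)/(77+10−2) = 76/85 = 0.894.
Mean = 77/(77+10) = 77/87 = 0.885.
This is the posterior mode — the MAP estimate.

0.894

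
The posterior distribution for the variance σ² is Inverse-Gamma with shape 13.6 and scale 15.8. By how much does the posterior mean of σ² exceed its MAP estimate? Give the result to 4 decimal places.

0.1718

Mode = β/(α+1) = 15.8/14.6 = 1.0822.
Mean = β/(α−1) = 15.8/12.6 = 1.2540.
Difference = 1.2540 − 1.0822 = 0.1718.
The posterior is right-skewed, so the mean exceeds the mode.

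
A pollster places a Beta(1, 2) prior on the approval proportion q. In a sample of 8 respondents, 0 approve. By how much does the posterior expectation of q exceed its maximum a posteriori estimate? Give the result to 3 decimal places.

Posterior: Beta(1+0, 2+8) = Beta(1, 10).
Since α = 1 ≤ 1 and β > 1, the Beta density is monotone decreasing on [0,1]; the mode is at 0.
Mean = 1/(1+10) = 0.091.
Difference = 0.091 − 0.000 = 0.091.

0.091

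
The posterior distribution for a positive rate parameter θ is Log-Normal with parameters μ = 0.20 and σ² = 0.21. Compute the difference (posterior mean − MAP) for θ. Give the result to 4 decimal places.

0.3666

Mode = exp(μ − σ²) = exp(-0.01) = 0.9900.
Mean = exp(μ + σ²/2) = exp(0.305) = 1.3566.
Difference = 1.3566 − 0.9900 = 0.3666.
Mean > mode: the posterior has a right tail.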